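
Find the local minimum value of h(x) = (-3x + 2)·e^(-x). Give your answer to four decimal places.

-0.5666

By the product rule, h'(x) = (3x - 5)·e^(-x). Since e^(-x) > 0, the only critical point is x = 5/3.
h''(5/3) has the same sign as 3 > 0, so this is a local minimum.
h(5/3) = (-3)·e^(-5/3) ≈ -0.5666.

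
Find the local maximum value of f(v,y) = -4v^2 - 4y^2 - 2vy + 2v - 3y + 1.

31/15

∂f/∂v = -8v - 2y + 2 = 0 and ∂f/∂y = -2v - 8y - 3 = 0, so (v, y) = (11/30, -7/15).
The Hessian has f_{vv} = -8, f_{yy} = -8, f_{vy} = -2, giving D = 60 > 0 with f_{vv} < 0, so the point is a local maximum.
f(11/30, -7/15) = 31/15.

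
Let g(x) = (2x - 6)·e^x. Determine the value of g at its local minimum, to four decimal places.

Differentiating with the product rule gives g'(x) = (2x - 4)·e^x. Since e^x > 0, the only critical point is x = 2.
g''(2) has the same sign as 2 > 0, so this is a local minimum.
g(2) = (-2)·e^(2) ≈ -14.7781.

-14.7781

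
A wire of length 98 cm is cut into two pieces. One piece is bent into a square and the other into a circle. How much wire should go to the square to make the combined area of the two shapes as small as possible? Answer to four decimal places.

Let x be the length used for the square. Square side x/4; circle radius (98−x)/(2π).
A(x) = (x/4)² + π·((98−x)/(2π))² = x²/16 + (98−x)²/(4π) for 0 ≤ x ≤ 98. A'(x) = x/8 − (98−x)/(2π) = 0 gives x = 4·98/(π+4) ≈ 54.8897.
A'' = 1/8 + 1/(2π) > 0, so this gives the minimum combined area; x ≈ 54.8897 cm to the square.

54.8897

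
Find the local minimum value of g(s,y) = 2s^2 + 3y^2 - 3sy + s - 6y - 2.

-29/5

∂g/∂s = 4s - 3y + 1 = 0 and ∂g/∂y = -3s + 6y - 6 = 0, so (s, y) = (4/5, 7/5).
The Hessian has g_{ss} = 4, g_{yy} = 6, g_{sy} = -3, giving D = 15 > 0 with g_{ss} > 0, so the point is a local minimum.
g(4/5, 7/5) = -29/5.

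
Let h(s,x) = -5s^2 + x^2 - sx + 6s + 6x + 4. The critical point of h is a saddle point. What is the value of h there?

-8/7

∂h/∂s = -10s - x + 6 = 0 and ∂h/∂x = -s + 2x + 6 = 0, so (s, x) = (6/7, -18/7).
The Hessian has h_{ss} = -10, h_{xx} = 2, h_{sx} = -1, giving D = -21 < 0, so the point is a saddle point.
h(6/7, -18/7) = -8/7.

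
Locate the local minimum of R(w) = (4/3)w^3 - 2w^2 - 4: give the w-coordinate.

1

Critical points: R'(w) = 4w^2 - 4w vanishes at w = 0, 1.
R''(w) = 8w - 4. R''(0) = -4 < 0 ⇒ local maximum; R''(1) = 4 > 0 ⇒ local minimum.
Thus R has its local minimum at w = 1, with value -14/3.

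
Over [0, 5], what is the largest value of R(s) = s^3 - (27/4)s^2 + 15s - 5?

105/4

The derivative is 3s^2 - (27/2)s + 15, which vanishes at s = 2 and s = 5/2.
Candidates: R(0) = -5, R(2) = 6, R(5/2) = 95/16, R(5) = 105/4.
So the maximum is R(5) = 105/4.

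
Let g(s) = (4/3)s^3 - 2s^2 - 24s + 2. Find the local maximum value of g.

94/3

Critical points: g'(s) = 4s^2 - 4s - 24 vanishes at s = -2, 3.
Second-derivative test with g''(s) = 8s - 4: g''(-2) = -20 < 0 ⇒ local maximum; g''(3) = 20 > 0 ⇒ local minimum.
Thus g has its local maximum at s = -2, with value 94/3.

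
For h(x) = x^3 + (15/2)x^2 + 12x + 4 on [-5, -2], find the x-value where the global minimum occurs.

h'(x) = 3x^2 + 15x + 12, whose only zero in [-5, -2] is x = -4.
Compare values at every candidate in [-5, -2]: h(-5) = 13/2,  h(-4) = 12,  h(-2) = 2.
Hence the absolute minimum is 2 at x = -2.

-2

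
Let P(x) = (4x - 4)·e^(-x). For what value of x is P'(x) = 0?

2

P'(x) = 4·e^(-x) + (4x - 4)·(-1)·e^(-x) = (-4x + 8)·e^(-x). Since e^(-x) > 0, the only critical point is x = 2.
P''(2) has the same sign as -4 < 0, so this is a local maximum.
P(2) = (4)·e^(-2) ≈ 0.5413.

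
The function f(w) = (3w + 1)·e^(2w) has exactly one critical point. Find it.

-5/6

f'(w) = 3·e^(2w) + (3w + 1)·2·e^(2w) = (6w + 5)·e^(2w). Since e^(2w) > 0, the only critical point is w = -5/6.
f''(-5/6) has the same sign as 6 > 0, so this is a local minimum.
f(-5/6) = (-3/2)·e^(-5/3) ≈ -0.2833.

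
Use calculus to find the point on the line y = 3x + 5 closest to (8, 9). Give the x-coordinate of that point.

2

Minimize D(x)^2 = (x - 8)^2 + (3x - 4)^2.
d/dx[D^2] = 2(x - 8) + 2·3·(3x - 4) = 0 ⇒ x = 2.
Then y = 11 and the distance is √(40) ≈ 6.3246.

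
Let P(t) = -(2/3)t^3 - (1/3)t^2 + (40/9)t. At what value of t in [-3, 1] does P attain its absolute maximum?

1

Differentiating, P'(t) = -2t^2 - (2/3)t + 40/9; whose only zero in [-3, 1] is t = -5/3.
Evaluating at the critical points and endpoints: P(-3) = 5/3,  P(-5/3) = -425/81,  P(1) = 31/9.
Hence the absolute maximum is 31/9 at t = 1.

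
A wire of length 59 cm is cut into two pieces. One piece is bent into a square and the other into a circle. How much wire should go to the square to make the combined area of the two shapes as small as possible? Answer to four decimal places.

33.0459

Let x be the length used for the square. Square side x/4; circle radius (59−x)/(2π).
A(x) = (x/4)² + π·((59−x)/(2π))² = x²/16 + (59−x)²/(4π) for 0 ≤ x ≤ 59. A'(x) = x/8 − (59−x)/(2π) = 0 gives x = 4·59/(π+4) ≈ 33.0459.
A'' = 1/8 + 1/(2π) > 0, so this gives the minimum combined area; x ≈ 33.0459 cm to the square.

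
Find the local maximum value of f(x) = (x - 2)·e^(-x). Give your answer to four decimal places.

0.0498

Differentiating with the product rule gives f'(x) = (-x + 3)·e^(-x). Since e^(-x) > 0, the only critical point is x = 3.
f''(3) has the same sign as -1 < 0, so this is a local maximum.
f(3) = (1)·e^(-3) ≈ 0.0498.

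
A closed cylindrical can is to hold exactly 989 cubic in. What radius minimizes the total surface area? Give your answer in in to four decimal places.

5.3993

With radius r and height h, πr²h = 989 so h = 989/(πr²), and S(r) = 2πr² + 2πrh = 2πr² + 2·989/r.
S'(r) = 4πr − 2·989/r² = 0 ⇒ r³ = 989/(2π), so r ≈ 5.3993 and h = 2r ≈ 10.7986.
S''(r) = 4π + 4·989/r³ > 0, so this is the minimum; S ≈ 549.5140.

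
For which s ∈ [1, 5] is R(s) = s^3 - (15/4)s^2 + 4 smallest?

The derivative is 3s^2 - (15/2)s, whose only zero in [1, 5] is s = 5/2.
Candidates: R(1) = 5/4, R(5/2) = -61/16, R(5) = 141/4.
So the minimum is R(5/2) = -61/16.

5/2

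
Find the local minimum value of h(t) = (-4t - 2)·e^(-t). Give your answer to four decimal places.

-2.4261

h'(t) = (-4)·e^(-t) + (-4t - 2)·(-1)·e^(-t) = (4t - 2)·e^(-t). Since e^(-t) > 0, the only critical point is t = 1/2.
h''(1/2) has the same sign as 4 > 0, so this is a local minimum.
h(1/2) = (-4)·e^(-1/2) ≈ -2.4261.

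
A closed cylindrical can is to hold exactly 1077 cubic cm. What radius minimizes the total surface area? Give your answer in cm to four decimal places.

With radius r and height h, πr²h = 1077 so h = 1077/(πr²), and S(r) = 2πr² + 2πrh = 2πr² + 2·1077/r.
S'(r) = 4πr − 2·1077/r² = 0 ⇒ r³ = 1077/(2π), so r ≈ 5.5549 and h = 2r ≈ 11.1099.
S''(r) = 4π + 4·1077/r³ > 0, so this is the minimum; S ≈ 581.6455.

5.5549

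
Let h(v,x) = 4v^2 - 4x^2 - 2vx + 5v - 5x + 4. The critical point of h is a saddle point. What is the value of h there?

111/34

∂h/∂v = 8v - 2x + 5 = 0 and ∂h/∂x = -2v - 8x - 5 = 0, so (v, x) = (-25/34, -15/34).
The Hessian has h_{vv} = 8, h_{xx} = -8, h_{vx} = -2, giving D = -68 < 0, so the point is a saddle point.
h(-25/34, -15/34) = 111/34.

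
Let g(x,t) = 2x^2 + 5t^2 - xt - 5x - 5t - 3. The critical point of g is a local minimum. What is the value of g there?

-317/39

∂g/∂x = 4x - t - 5 = 0 and ∂g/∂t = -x + 10t - 5 = 0, so (x, t) = (55/39, 25/39).
The Hessian has g_{xx} = 4, g_{tt} = 10, g_{xt} = -1, giving D = 39 > 0 with g_{xx} > 0, so the point is a local minimum.
g(55/39, 25/39) = -317/39.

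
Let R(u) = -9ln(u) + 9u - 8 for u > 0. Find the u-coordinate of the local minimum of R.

1

R'(u) = -9/u + 9 = 0 gives u = 1.
R''(u) = 9/u², which is positive for u > 0, so this is a local minimum.
R(1) = -9·ln(1) + 9 - 8 ≈ 1.0000.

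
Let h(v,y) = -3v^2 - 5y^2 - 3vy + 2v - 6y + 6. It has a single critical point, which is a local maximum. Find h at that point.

470/51

∂h/∂v = -6v - 3y + 2 = 0 and ∂h/∂y = -3v - 10y - 6 = 0, so (v, y) = (38/51, -14/17).
The Hessian has h_{vv} = -6, h_{yy} = -10, h_{vy} = -3, giving D = 51 > 0 with h_{vv} < 0, so the point is a local maximum.
h(38/51, -14/17) = 470/51.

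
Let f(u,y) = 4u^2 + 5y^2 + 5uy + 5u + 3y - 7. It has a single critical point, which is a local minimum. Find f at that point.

-471/55

∂f/∂u = 8u + 5y + 5 = 0 and ∂f/∂y = 5u + 10y + 3 = 0, so (u, y) = (-7/11, 1/55).
The Hessian has f_{uu} = 8, f_{yy} = 10, f_{uy} = 5, giving D = 55 > 0 with f_{uu} > 0, so the point is a local minimum.
f(-7/11, 1/55) = -471/55.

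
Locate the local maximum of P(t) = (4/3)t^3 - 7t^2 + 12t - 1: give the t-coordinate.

Critical points: P'(t) = 4t^2 - 14t + 12 vanishes at t = 3/2, 2.
Second-derivative test with P''(t) = 8t - 14: P''(3/2) = -2 < 0 ⇒ local maximum; P''(2) = 2 > 0 ⇒ local minimum.
The local maximum is P(3/2) = 23/4.

3/2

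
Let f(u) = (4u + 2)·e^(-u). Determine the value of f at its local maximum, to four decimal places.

Differentiating with the product rule gives f'(u) = (-4u + 2)·e^(-u). Since e^(-u) > 0, the only critical point is u = 1/2.
f''(1/2) has the same sign as -4 < 0, so this is a local maximum.
f(1/2) = (4)·e^(-1/2) ≈ 2.4261.

2.4261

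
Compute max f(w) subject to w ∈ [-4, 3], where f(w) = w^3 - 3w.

Differentiating, f'(w) = 3w^2 - 3; which vanishes at w = -1 and w = 1.
Evaluating at the critical points and endpoints: f(-4) = -52; f(-1) = 2; f(1) = -2; f(3) = 18.
So the maximum is f(3) = 18.

18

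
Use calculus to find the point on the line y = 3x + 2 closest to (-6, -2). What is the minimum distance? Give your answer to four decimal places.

4.4272

Minimize D(x)^2 = (x + 6)^2 + (3x + 4)^2.
d/dx[D^2] = 2(x + 6) + 2·3·(3x + 4) = 0 ⇒ x = -9/5.
Then y = -17/5 and the distance is √(98/5) ≈ 4.4272.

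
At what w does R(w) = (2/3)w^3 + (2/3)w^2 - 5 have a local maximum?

Critical points: R'(w) = 2w^2 + (4/3)w vanishes at w = -2/3, 0.
Second-derivative test with R''(w) = 4w + 4/3: R''(-2/3) = -4/3 < 0 ⇒ local maximum; R''(0) = 4/3 > 0 ⇒ local minimum.
So the local maximum value is R(-2/3) = -397/81.

-2/3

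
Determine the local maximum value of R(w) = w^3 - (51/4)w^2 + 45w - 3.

R'(w) = 3w^2 - (51/2)w + 45. Setting R'(w) = 0 gives w ∈ {5/2, 6}.
R''(w) = 6w - 51/2. R''(5/2) = -21/2 < 0 ⇒ local maximum; R''(6) = 21/2 > 0 ⇒ local minimum.
So the local maximum value is R(5/2) = 727/16.

727/16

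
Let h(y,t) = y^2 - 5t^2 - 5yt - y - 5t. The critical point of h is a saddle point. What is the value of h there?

1

∂h/∂y = 2y - 5t - 1 = 0 and ∂h/∂t = -5y - 10t - 5 = 0, so (y, t) = (-1/3, -1/3).
The Hessian has h_{yy} = 2, h_{tt} = -10, h_{yt} = -5, giving D = -45 < 0, so the point is a saddle point.
h(-1/3, -1/3) = 1.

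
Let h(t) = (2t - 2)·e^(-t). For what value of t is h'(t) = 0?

2

h'(t) = 2·e^(-t) + (2t - 2)·(-1)·e^(-t) = (-2t + 4)·e^(-t). Since e^(-t) > 0, the only critical point is t = 2.
h''(2) has the same sign as -2 < 0, so this is a local maximum.
h(2) = (2)·e^(-2) ≈ 0.2707.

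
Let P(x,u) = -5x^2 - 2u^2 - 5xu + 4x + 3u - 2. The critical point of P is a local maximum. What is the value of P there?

-13/15

∂P/∂x = -10x - 5u + 4 = 0 and ∂P/∂u = -5x - 4u + 3 = 0, so (x, u) = (1/15, 2/3).
The Hessian has P_{xx} = -10, P_{uu} = -4, P_{xu} = -5, giving D = 15 > 0 with P_{xx} < 0, so the point is a local maximum.
P(1/15, 2/3) = -13/15.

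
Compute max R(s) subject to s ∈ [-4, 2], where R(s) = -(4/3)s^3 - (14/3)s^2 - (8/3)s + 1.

Differentiating, R'(s) = -4s^2 - (28/3)s - 8/3; which vanishes at s = -2 and s = -1/3.
Candidates: R(-4) = 67/3; R(-2) = -5/3; R(-1/3) = 115/81; R(2) = -101/3.
Hence the absolute maximum is 67/3 at s = -4.

67/3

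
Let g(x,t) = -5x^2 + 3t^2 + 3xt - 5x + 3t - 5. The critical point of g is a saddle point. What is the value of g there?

∂g/∂x = -10x + 3t - 5 = 0 and ∂g/∂t = 3x + 6t + 3 = 0, so (x, t) = (-13/23, -5/23).
The Hessian has g_{xx} = -10, g_{tt} = 6, g_{xt} = 3, giving D = -69 < 0, so the point is a saddle point.
g(-13/23, -5/23) = -90/23.

-90/23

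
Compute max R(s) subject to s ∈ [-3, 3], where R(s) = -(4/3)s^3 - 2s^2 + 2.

20

R'(s) = -4s^2 - 4s, which vanishes at s = -1 and s = 0.
Candidates: R(-3) = 20; R(-1) = 4/3; R(0) = 2; R(3) = -52.
So the maximum is R(-3) = 20.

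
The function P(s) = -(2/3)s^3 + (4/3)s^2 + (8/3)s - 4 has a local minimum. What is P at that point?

-404/81

P'(s) = -2s^2 + (8/3)s + 8/3. Setting P'(s) = 0 gives s ∈ {-2/3, 2}.
Second-derivative test with P''(s) = -4s + 8/3: P''(-2/3) = 16/3 > 0 ⇒ local minimum; P''(2) = -16/3 < 0 ⇒ local maximum.
So the local minimum value is P(-2/3) = -404/81.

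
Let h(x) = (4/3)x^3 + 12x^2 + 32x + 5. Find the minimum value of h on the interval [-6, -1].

h'(x) = 4x^2 + 24x + 32, which vanishes at x = -4 and x = -2.
Evaluating at the critical points and endpoints: h(-6) = -43,  h(-4) = -49/3,  h(-2) = -65/3,  h(-1) = -49/3.
The minimum over the interval is -43, attained at x = -6.

-43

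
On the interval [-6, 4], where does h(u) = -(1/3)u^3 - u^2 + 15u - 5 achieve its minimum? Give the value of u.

-5

Differentiating, h'(u) = -u^2 - 2u + 15; which vanishes at u = -5 and u = 3.
Evaluating at the critical points and endpoints: h(-6) = -59, h(-5) = -190/3, h(3) = 22, h(4) = 53/3.
Hence the absolute minimum is -190/3 at u = -5.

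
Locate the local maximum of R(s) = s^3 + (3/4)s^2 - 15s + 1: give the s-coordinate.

Critical points: R'(s) = 3s^2 + (3/2)s - 15 vanishes at s = -5/2, 2.
Since R''(s) = 6s + 3/2, we get R''(-5/2) = -27/2 < 0 ⇒ local maximum; R''(2) = 27/2 > 0 ⇒ local minimum.
Thus R has its local maximum at s = -5/2, with value 441/16.

-5/2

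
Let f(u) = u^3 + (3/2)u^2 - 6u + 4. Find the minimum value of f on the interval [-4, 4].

The derivative is 3u^2 + 3u - 6, which vanishes at u = -2 and u = 1.
Candidates: f(-4) = -12, f(-2) = 14, f(1) = 1/2, f(4) = 68.
Hence the absolute minimum is -12 at u = -4.

-12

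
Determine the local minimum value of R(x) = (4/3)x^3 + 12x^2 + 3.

R'(x) = 4x^2 + 24x = 0 at x = -6, 0.
Second-derivative test with R''(x) = 8x + 24: R''(-6) = -24 < 0 ⇒ local maximum; R''(0) = 24 > 0 ⇒ local minimum.
Thus R has its local minimum at x = 0, with value 3.

3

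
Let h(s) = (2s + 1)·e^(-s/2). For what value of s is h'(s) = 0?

3/2

h'(s) = 2·e^(-s/2) + (2s + 1)·(-1/2)·e^(-s/2) = (-s + 3/2)·e^(-s/2). Since e^(-s/2) > 0, the only critical point is s = 3/2.
h''(3/2) has the same sign as -1 < 0, so this is a local maximum.
h(3/2) = (4)·e^(-3/4) ≈ 1.8895.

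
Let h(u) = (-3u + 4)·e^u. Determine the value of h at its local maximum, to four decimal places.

By the product rule, h'(u) = (-3u + 1)·e^u. Since e^u > 0, the only critical point is u = 1/3.
h''(1/3) has the same sign as -3 < 0, so this is a local maximum.
h(1/3) = (3)·e^(1/3) ≈ 4.1868.

4.1868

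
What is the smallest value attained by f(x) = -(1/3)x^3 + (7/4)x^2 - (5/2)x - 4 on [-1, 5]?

-173/12

The derivative is -x^2 + (7/2)x - 5/2, which vanishes at x = 1 and x = 5/2.
Compare values at every candidate in [-1, 5]: f(-1) = 7/12; f(1) = -61/12; f(5/2) = -217/48; f(5) = -173/12.
So the minimum is f(5) = -173/12.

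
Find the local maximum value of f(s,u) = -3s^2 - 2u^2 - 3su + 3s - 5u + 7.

∂f/∂s = -6s - 3u + 3 = 0 and ∂f/∂u = -3s - 4u - 5 = 0, so (s, u) = (9/5, -13/5).
The Hessian has f_{ss} = -6, f_{uu} = -4, f_{su} = -3, giving D = 15 > 0 with f_{ss} < 0, so the point is a local maximum.
f(9/5, -13/5) = 81/5.

81/5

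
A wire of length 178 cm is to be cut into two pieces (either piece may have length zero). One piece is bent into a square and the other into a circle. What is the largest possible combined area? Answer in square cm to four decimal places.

Let x be the length used for the square. Square side x/4; circle radius (178−x)/(2π).
A(x) = (x/4)² + π·((178−x)/(2π))² = x²/16 + (178−x)²/(4π) for 0 ≤ x ≤ 178. A'(x) = x/8 − (178−x)/(2π) = 0 gives x = 4·178/(π+4) ≈ 99.6976.
A'' > 0, so the interior critical point is a minimum; the maximum is at an endpoint. A(0) = 2521.3326 and A(178) = 1980.2500, so the largest area is 2521.3326.

2521.3326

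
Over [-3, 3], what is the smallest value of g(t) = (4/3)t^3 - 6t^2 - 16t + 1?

The derivative is 4t^2 - 12t - 16, whose only zero in [-3, 3] is t = -1.
Evaluating at the critical points and endpoints: g(-3) = -41,  g(-1) = 29/3,  g(3) = -65.
So the minimum is g(3) = -65.

-65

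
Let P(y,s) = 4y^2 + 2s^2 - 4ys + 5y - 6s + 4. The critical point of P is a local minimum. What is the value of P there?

∂P/∂y = 8y - 4s + 5 = 0 and ∂P/∂s = -4y + 4s - 6 = 0, so (y, s) = (1/4, 7/4).
The Hessian has P_{yy} = 8, P_{ss} = 4, P_{ys} = -4, giving D = 16 > 0 with P_{yy} > 0, so the point is a local minimum.
P(1/4, 7/4) = -5/8.

-5/8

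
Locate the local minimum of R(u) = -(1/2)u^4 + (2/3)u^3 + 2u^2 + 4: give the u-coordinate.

R'(u) = -2u^3 + 2u^2 + 4u. Setting R'(u) = 0 gives u ∈ {-1, 0, 2}.
Second-derivative test with R''(u) = -6u^2 + 4u + 4: R''(-1) = -6 < 0 ⇒ local maximum; R''(0) = 4 > 0 ⇒ local minimum; R''(2) = -12 < 0 ⇒ local maximum.
Thus R has its local minimum at u = 0, with value 4.

0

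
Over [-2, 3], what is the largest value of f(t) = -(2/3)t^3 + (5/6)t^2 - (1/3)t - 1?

Differentiating, f'(t) = -2t^2 + (5/3)t - 1/3; which vanishes at t = 1/3 and t = 1/2.
Compare values at every candidate in [-2, 3]: f(-2) = 25/3,  f(1/3) = -169/162,  f(1/2) = -25/24,  f(3) = -25/2.
So the maximum is f(-2) = 25/3.

25/3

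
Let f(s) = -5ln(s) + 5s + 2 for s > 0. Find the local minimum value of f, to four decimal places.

7.0000

f'(s) = -5/s + 5 = 0 gives s = 1.
f''(s) = 5/s², which is positive for s > 0, so this is a local minimum.
f(1) = -5·ln(1) + 5 + 2 ≈ 7.0000.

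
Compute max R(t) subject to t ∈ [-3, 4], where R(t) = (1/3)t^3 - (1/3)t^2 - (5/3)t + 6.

R'(t) = t^2 - (2/3)t - 5/3, which vanishes at t = -1 and t = 5/3.
Candidates: R(-3) = -1; R(-1) = 7; R(5/3) = 311/81; R(4) = 46/3.
Hence the absolute maximum is 46/3 at t = 4.

46/3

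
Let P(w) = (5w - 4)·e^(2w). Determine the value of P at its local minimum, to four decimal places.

P'(w) = 5·e^(2w) + (5w - 4)·2·e^(2w) = (10w - 3)·e^(2w). Since e^(2w) > 0, the only critical point is w = 3/10.
P''(3/10) has the same sign as 10 > 0, so this is a local minimum.
P(3/10) = (-5/2)·e^(3/5) ≈ -4.5553.

-4.5553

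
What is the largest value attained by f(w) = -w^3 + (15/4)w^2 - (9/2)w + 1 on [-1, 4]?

41/4

The derivative is -3w^2 + (15/2)w - 9/2, which vanishes at w = 1 and w = 3/2.
Evaluating at the critical points and endpoints: f(-1) = 41/4, f(1) = -3/4, f(3/2) = -11/16, f(4) = -21.
Hence the absolute maximum is 41/4 at w = -1.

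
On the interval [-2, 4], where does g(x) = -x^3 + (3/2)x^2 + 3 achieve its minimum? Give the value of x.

4

The derivative is -3x^2 + 3x, which vanishes at x = 0 and x = 1.
Compare values at every candidate in [-2, 4]: g(-2) = 17; g(0) = 3; g(1) = 7/2; g(4) = -37.
So the minimum is g(4) = -37.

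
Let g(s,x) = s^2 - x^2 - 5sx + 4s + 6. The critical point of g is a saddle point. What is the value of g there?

∂g/∂s = 2s - 5x + 4 = 0 and ∂g/∂x = -5s - 2x = 0, so (s, x) = (-8/29, 20/29).
The Hessian has g_{ss} = 2, g_{xx} = -2, g_{sx} = -5, giving D = -29 < 0, so the point is a saddle point.
g(-8/29, 20/29) = 158/29.

158/29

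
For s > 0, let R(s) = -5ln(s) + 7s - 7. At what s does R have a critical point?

R'(s) = -5/s + 7 = 0 gives s = 5/7.
R''(s) = 5/s², which is positive for s > 0, so this is a local minimum.
R(5/7) = -5·ln(5/7) + 5 - 7 ≈ -0.3176.

5/7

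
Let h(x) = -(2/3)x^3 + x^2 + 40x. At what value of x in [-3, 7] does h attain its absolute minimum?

-3

Differentiating, h'(x) = -2x^2 + 2x + 40; whose only zero in [-3, 7] is x = 5.
Compare values at every candidate in [-3, 7]: h(-3) = -93, h(5) = 425/3, h(7) = 301/3.
So the minimum is h(-3) = -93.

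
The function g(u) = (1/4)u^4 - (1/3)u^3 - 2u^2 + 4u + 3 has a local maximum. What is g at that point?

g'(u) = u^3 - u^2 - 4u + 4. Setting g'(u) = 0 gives u ∈ {-2, 1, 2}.
Since g''(u) = 3u^2 - 2u - 4, we get g''(-2) = 12 > 0 ⇒ local minimum; g''(1) = -3 < 0 ⇒ local maximum; g''(2) = 4 > 0 ⇒ local minimum.
Thus g has its local maximum at u = 1, with value 59/12.

59/12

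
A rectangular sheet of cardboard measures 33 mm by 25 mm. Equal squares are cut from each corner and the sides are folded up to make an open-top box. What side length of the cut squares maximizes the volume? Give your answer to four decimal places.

With cut size x, the volume is V(x) = x(33 − 2x)(25 − 2x) for 0 < x < 12.5.
V'(x) = 12x^2 − 232x + 825. Setting V'(x) = 0 gives x ≈ 4.6973 (the root in (0, 12.5)).
V''(x) = 24x − 232 is negative there, so this is the maximum; V ≈ 1730.3524.

4.6973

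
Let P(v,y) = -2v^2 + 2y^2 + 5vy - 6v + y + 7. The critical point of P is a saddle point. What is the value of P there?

387/41

∂P/∂v = -4v + 5y - 6 = 0 and ∂P/∂y = 5v + 4y + 1 = 0, so (v, y) = (-29/41, 26/41).
The Hessian has P_{vv} = -4, P_{yy} = 4, P_{vy} = 5, giving D = -41 < 0, so the point is a saddle point.
P(-29/41, 26/41) = 387/41.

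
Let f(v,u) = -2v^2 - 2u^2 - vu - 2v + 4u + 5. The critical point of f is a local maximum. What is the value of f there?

∂f/∂v = -4v - u - 2 = 0 and ∂f/∂u = -v - 4u + 4 = 0, so (v, u) = (-4/5, 6/5).
The Hessian has f_{vv} = -4, f_{uu} = -4, f_{vu} = -1, giving D = 15 > 0 with f_{vv} < 0, so the point is a local maximum.
f(-4/5, 6/5) = 41/5.

41/5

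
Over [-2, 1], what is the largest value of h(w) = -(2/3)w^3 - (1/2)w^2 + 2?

The derivative is -2w^2 - w, which vanishes at w = -1/2 and w = 0.
Evaluating at the critical points and endpoints: h(-2) = 16/3,  h(-1/2) = 47/24,  h(0) = 2,  h(1) = 5/6.
The maximum over the interval is 16/3, attained at w = -2.

16/3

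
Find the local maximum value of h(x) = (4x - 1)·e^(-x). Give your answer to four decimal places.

h'(x) = 4·e^(-x) + (4x - 1)·(-1)·e^(-x) = (-4x + 5)·e^(-x). Since e^(-x) > 0, the only critical point is x = 5/4.
h''(5/4) has the same sign as -4 < 0, so this is a local maximum.
h(5/4) = (4)·e^(-5/4) ≈ 1.1460.

1.1460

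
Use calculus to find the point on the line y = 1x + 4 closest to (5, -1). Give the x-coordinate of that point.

0

Minimize D(x)^2 = (x - 5)^2 + (x + 5)^2.
d/dx[D^2] = 2(x - 5) + 2·1·(x + 5) = 0 ⇒ x = 0.
Then y = 4 and the distance is √(50) ≈ 7.0711.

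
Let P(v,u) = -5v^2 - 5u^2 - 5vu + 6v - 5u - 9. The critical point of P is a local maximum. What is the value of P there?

∂P/∂v = -10v - 5u + 6 = 0 and ∂P/∂u = -5v - 10u - 5 = 0, so (v, u) = (17/15, -16/15).
The Hessian has P_{vv} = -10, P_{uu} = -10, P_{vu} = -5, giving D = 75 > 0 with P_{vv} < 0, so the point is a local maximum.
P(17/15, -16/15) = -44/15.

-44/15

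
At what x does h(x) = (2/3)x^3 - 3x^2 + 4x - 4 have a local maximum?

1

Critical points: h'(x) = 2x^2 - 6x + 4 vanishes at x = 1, 2.
Since h''(x) = 4x - 6, we get h''(1) = -2 < 0 ⇒ local maximum; h''(2) = 2 > 0 ⇒ local minimum.
Thus h has its local maximum at x = 1, with value -7/3.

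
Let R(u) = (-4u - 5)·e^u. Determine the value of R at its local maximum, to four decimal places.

Differentiating with the product rule gives R'(u) = (-4u - 9)·e^u. Since e^u > 0, the only critical point is u = -9/4.
R''(-9/4) has the same sign as -4 < 0, so this is a local maximum.
R(-9/4) = (4)·e^(-9/4) ≈ 0.4216.

0.4216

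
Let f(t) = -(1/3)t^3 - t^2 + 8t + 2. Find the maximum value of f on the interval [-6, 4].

34/3

f'(t) = -t^2 - 2t + 8, which vanishes at t = -4 and t = 2.
Candidates: f(-6) = -10; f(-4) = -74/3; f(2) = 34/3; f(4) = -10/3.
So the maximum is f(2) = 34/3.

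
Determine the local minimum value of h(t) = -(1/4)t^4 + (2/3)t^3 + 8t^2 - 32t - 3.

Critical points: h'(t) = -t^3 + 2t^2 + 16t - 32 vanishes at t = -4, 2, 4.
Since h''(t) = -3t^2 + 4t + 16, we get h''(-4) = -48 < 0 ⇒ local maximum; h''(2) = 12 > 0 ⇒ local minimum; h''(4) = -16 < 0 ⇒ local maximum.
So the local minimum value is h(2) = -101/3.

-101/3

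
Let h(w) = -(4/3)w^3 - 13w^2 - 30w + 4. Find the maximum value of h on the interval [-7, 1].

Differentiating, h'(w) = -4w^2 - 26w - 30; which vanishes at w = -5 and w = -3/2.
Candidates: h(-7) = 103/3; h(-5) = -13/3; h(-3/2) = 97/4; h(1) = -121/3.
So the maximum is h(-7) = 103/3.

103/3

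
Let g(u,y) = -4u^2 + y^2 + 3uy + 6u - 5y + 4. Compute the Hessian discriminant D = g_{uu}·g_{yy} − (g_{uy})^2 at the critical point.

∂g/∂u = -8u + 3y + 6 = 0 and ∂g/∂y = 3u + 2y - 5 = 0, so (u, y) = (27/25, 22/25).
The Hessian has g_{uu} = -8, g_{yy} = 2, g_{uy} = 3, giving D = -25 < 0, so the point is a saddle point.
D = (-8)·(2) − (3)^2 = -25.

-25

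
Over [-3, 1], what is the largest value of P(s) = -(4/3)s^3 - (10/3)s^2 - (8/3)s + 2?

16

The derivative is -4s^2 - (20/3)s - 8/3, which vanishes at s = -1 and s = -2/3.
Evaluating at the critical points and endpoints: P(-3) = 16; P(-1) = 8/3; P(-2/3) = 218/81; P(1) = -16/3.
So the maximum is P(-3) = 16.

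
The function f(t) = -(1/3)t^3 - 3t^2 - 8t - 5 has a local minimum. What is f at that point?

Critical points: f'(t) = -t^2 - 6t - 8 vanishes at t = -4, -2.
f''(t) = -2t - 6. f''(-4) = 2 > 0 ⇒ local minimum; f''(-2) = -2 < 0 ⇒ local maximum.
The local minimum is f(-4) = 1/3.

1/3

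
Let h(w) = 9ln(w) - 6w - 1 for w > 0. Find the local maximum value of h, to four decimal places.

-6.3508

h'(w) = 9/w − 6 = 0 gives w = 3/2.
h''(w) = -9/w², which is negative for w > 0, so this is a local maximum.
h(3/2) = 9·ln(3/2) - 9 - 1 ≈ -6.3508.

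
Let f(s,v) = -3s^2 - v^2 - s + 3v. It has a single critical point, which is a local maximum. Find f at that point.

7/3

∂f/∂s = -6s - 1 = 0 and ∂f/∂v = -2v + 3 = 0, so (s, v) = (-1/6, 3/2).
The Hessian has f_{ss} = -6, f_{vv} = -2, f_{sv} = 0, giving D = 12 > 0 with f_{ss} < 0, so the point is a local maximum.
f(-1/6, 3/2) = 7/3.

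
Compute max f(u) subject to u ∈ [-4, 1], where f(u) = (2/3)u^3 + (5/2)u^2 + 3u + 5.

f'(u) = 2u^2 + 5u + 3, which vanishes at u = -3/2 and u = -1.
Candidates: f(-4) = -29/3,  f(-3/2) = 31/8,  f(-1) = 23/6,  f(1) = 67/6.
The maximum over the interval is 67/6, attained at u = 1.

67/6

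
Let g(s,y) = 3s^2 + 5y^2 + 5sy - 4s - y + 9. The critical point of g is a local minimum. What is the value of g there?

∂g/∂s = 6s + 5y - 4 = 0 and ∂g/∂y = 5s + 10y - 1 = 0, so (s, y) = (1, -2/5).
The Hessian has g_{ss} = 6, g_{yy} = 10, g_{sy} = 5, giving D = 35 > 0 with g_{ss} > 0, so the point is a local minimum.
g(1, -2/5) = 36/5.

36/5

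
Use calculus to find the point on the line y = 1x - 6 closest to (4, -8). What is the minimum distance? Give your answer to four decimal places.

4.2426

Minimize D(x)^2 = (x - 4)^2 + (x + 2)^2.
d/dx[D^2] = 2(x - 4) + 2·1·(x + 2) = 0 ⇒ x = 1.
Then y = -5 and the distance is √(18) ≈ 4.2426.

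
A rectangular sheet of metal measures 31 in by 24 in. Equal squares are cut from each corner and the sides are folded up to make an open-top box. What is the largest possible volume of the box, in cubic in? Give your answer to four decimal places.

With cut size x, the volume is V(x) = x(31 − 2x)(24 − 2x) for 0 < x < 12.
V'(x) = 12x^2 − 220x + 744. Setting V'(x) = 0 gives x ≈ 4.4733 (the root in (0, 12)).
V''(x) = 24x − 220 is negative there, so this is the maximum; V ≈ 1485.0401.

1485.0401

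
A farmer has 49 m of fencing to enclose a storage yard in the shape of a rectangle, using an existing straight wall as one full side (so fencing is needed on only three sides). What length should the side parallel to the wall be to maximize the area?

Let the sides perpendicular to the wall have length x and the parallel side y, so 2x + y = 49 and the area is A = xy = x(49 − 2x).
A'(x) = 49 − 4x = 0 gives x = 49/4, and A''(x) = −4 < 0 confirms a maximum.
Then y = 49 − 2·49/4 = 49/2 and A = 2401/8.

49/2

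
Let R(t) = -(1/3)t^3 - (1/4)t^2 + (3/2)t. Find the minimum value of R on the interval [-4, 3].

-27/4

The derivative is -t^2 - (1/2)t + 3/2, which vanishes at t = -3/2 and t = 1.
Compare values at every candidate in [-4, 3]: R(-4) = 34/3,  R(-3/2) = -27/16,  R(1) = 11/12,  R(3) = -27/4.
Hence the absolute minimum is -27/4 at t = 3.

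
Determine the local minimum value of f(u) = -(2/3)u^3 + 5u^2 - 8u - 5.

f'(u) = -2u^2 + 10u - 8 = 0 at u = 1, 4.
Since f''(u) = -4u + 10, we get f''(1) = 6 > 0 ⇒ local minimum; f''(4) = -6 < 0 ⇒ local maximum.
So the local minimum value is f(1) = -26/3.

-26/3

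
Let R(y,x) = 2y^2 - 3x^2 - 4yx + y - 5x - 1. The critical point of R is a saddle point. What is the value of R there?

∂R/∂y = 4y - 4x + 1 = 0 and ∂R/∂x = -4y - 6x - 5 = 0, so (y, x) = (-13/20, -2/5).
The Hessian has R_{yy} = 4, R_{xx} = -6, R_{yx} = -4, giving D = -40 < 0, so the point is a saddle point.
R(-13/20, -2/5) = -13/40.

-13/40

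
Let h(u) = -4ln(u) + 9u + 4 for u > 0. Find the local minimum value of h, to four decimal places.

h'(u) = -4/u + 9 = 0 gives u = 4/9.
h''(u) = 4/u², which is positive for u > 0, so this is a local minimum.
h(4/9) = -4·ln(4/9) + 4 + 4 ≈ 11.2437.

11.2437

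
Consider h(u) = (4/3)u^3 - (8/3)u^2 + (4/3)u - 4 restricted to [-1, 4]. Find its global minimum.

-28/3

The derivative is 4u^2 - (16/3)u + 4/3, which vanishes at u = 1/3 and u = 1.
Candidates: h(-1) = -28/3; h(1/3) = -308/81; h(1) = -4; h(4) = 44.
Hence the absolute minimum is -28/3 at u = -1.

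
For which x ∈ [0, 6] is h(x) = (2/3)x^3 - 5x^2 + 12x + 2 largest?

The derivative is 2x^2 - 10x + 12, which vanishes at x = 2 and x = 3.
Compare values at every candidate in [0, 6]: h(0) = 2,  h(2) = 34/3,  h(3) = 11,  h(6) = 38.
The maximum over the interval is 38, attained at x = 6.

6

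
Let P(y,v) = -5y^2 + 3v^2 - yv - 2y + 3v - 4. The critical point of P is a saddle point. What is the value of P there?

∂P/∂y = -10y - v - 2 = 0 and ∂P/∂v = -y + 6v + 3 = 0, so (y, v) = (-9/61, -32/61).
The Hessian has P_{yy} = -10, P_{vv} = 6, P_{yv} = -1, giving D = -61 < 0, so the point is a saddle point.
P(-9/61, -32/61) = -283/61.

-283/61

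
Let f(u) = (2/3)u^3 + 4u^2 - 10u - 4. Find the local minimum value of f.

f'(u) = 2u^2 + 8u - 10. Setting f'(u) = 0 gives u ∈ {-5, 1}.
Since f''(u) = 4u + 8, we get f''(-5) = -12 < 0 ⇒ local maximum; f''(1) = 12 > 0 ⇒ local minimum.
Thus f has its local minimum at u = 1, with value -28/3.

-28/3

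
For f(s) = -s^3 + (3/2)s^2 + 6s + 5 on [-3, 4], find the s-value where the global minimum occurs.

4

f'(s) = -3s^2 + 3s + 6, which vanishes at s = -1 and s = 2.
Candidates: f(-3) = 55/2; f(-1) = 3/2; f(2) = 15; f(4) = -11.
Hence the absolute minimum is -11 at s = 4.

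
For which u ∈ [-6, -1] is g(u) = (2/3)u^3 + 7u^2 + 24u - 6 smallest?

-6

g'(u) = 2u^2 + 14u + 24, which vanishes at u = -4 and u = -3.
Evaluating at the critical points and endpoints: g(-6) = -42,  g(-4) = -98/3,  g(-3) = -33,  g(-1) = -71/3.
Hence the absolute minimum is -42 at u = -6.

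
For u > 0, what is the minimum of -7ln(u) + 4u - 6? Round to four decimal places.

-2.9173

R'(u) = -7/u + 4 = 0 gives u = 7/4.
R''(u) = 7/u², which is positive for u > 0, so this is a local minimum.
R(7/4) = -7·ln(7/4) + 7 - 6 ≈ -2.9173.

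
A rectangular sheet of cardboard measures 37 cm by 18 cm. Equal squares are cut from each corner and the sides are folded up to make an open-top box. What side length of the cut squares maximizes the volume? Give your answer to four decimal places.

With cut size x, the volume is V(x) = x(37 − 2x)(18 − 2x) for 0 < x < 9.
V'(x) = 12x^2 − 220x + 666. Setting V'(x) = 0 gives x ≈ 3.8255 (the root in (0, 9)).
V''(x) = 24x − 220 is negative there, so this is the maximum; V ≈ 1161.9298.

3.8255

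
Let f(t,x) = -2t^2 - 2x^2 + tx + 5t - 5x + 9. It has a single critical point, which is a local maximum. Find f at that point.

14

∂f/∂t = -4t + x + 5 = 0 and ∂f/∂x = t - 4x - 5 = 0, so (t, x) = (1, -1).
The Hessian has f_{tt} = -4, f_{xx} = -4, f_{tx} = 1, giving D = 15 > 0 with f_{tt} < 0, so the point is a local maximum.
f(1, -1) = 14.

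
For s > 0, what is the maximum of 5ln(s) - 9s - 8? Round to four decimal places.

h'(s) = 5/s − 9 = 0 gives s = 5/9.
h''(s) = -5/s², which is negative for s > 0, so this is a local maximum.
h(5/9) = 5·ln(5/9) - 5 - 8 ≈ -15.9389.

-15.9389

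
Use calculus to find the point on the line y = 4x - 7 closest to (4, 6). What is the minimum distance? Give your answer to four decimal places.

Minimize D(x)^2 = (x - 4)^2 + (4x - 13)^2.
d/dx[D^2] = 2(x - 4) + 2·4·(4x - 13) = 0 ⇒ x = 56/17.
Then y = 105/17 and the distance is √(9/17) ≈ 0.7276.

0.7276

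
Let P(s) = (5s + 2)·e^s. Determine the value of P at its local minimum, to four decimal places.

-1.2330

P'(s) = 5·e^s + (5s + 2)·1·e^s = (5s + 7)·e^s. Since e^s > 0, the only critical point is s = -7/5.
P''(-7/5) has the same sign as 5 > 0, so this is a local minimum.
P(-7/5) = (-5)·e^(-7/5) ≈ -1.2330.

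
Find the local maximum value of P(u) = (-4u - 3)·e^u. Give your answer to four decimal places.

P'(u) = (-4)·e^u + (-4u - 3)·1·e^u = (-4u - 7)·e^u. Since e^u > 0, the only critical point is u = -7/4.
P''(-7/4) has the same sign as -4 < 0, so this is a local maximum.
P(-7/4) = (4)·e^(-7/4) ≈ 0.6951.

0.6951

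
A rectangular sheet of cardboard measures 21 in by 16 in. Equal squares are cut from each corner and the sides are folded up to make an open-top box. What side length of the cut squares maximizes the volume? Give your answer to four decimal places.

With cut size x, the volume is V(x) = x(21 − 2x)(16 − 2x) for 0 < x < 8.
V'(x) = 12x^2 − 148x + 336. Setting V'(x) = 0 gives x ≈ 3.0000 (the root in (0, 8)).
V''(x) = 24x − 148 is negative there, so this is the maximum; V ≈ 450.0000.

3.0000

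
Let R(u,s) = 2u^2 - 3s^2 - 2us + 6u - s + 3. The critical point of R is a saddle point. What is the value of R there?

-17/14

∂R/∂u = 4u - 2s + 6 = 0 and ∂R/∂s = -2u - 6s - 1 = 0, so (u, s) = (-19/14, 2/7).
The Hessian has R_{uu} = 4, R_{ss} = -6, R_{us} = -2, giving D = -28 < 0, so the point is a saddle point.
R(-19/14, 2/7) = -17/14.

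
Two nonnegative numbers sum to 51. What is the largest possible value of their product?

2601/4

With x + y = 51, the product is P(x) = x(51 − x).
P'(x) = 51 − 2x = 0 gives x = 51/2; P'' = −2 < 0, so this is the maximum.
P = 51/2·51/2 = 2601/4.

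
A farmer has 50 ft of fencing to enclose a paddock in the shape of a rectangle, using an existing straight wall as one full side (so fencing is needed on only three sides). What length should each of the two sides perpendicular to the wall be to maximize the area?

Let the sides perpendicular to the wall have length x and the parallel side y, so 2x + y = 50 and the area is A = xy = x(50 − 2x).
A'(x) = 50 − 4x = 0 gives x = 25/2, and A''(x) = −4 < 0 confirms a maximum.
Then y = 50 − 2·25/2 = 25 and A = 625/2.

25/2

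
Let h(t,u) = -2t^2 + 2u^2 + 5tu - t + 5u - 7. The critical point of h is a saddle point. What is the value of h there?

-310/41

∂h/∂t = -4t + 5u - 1 = 0 and ∂h/∂u = 5t + 4u + 5 = 0, so (t, u) = (-29/41, -15/41).
The Hessian has h_{tt} = -4, h_{uu} = 4, h_{tu} = 5, giving D = -41 < 0, so the point is a saddle point.
h(-29/41, -15/41) = -310/41.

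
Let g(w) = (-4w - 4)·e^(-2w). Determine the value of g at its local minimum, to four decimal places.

-5.4366

By the product rule, g'(w) = (8w + 4)·e^(-2w). Since e^(-2w) > 0, the only critical point is w = -1/2.
g''(-1/2) has the same sign as 8 > 0, so this is a local minimum.
g(-1/2) = (-2)·e^(1) ≈ -5.4366.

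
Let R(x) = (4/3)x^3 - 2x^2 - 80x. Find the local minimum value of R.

Critical points: R'(x) = 4x^2 - 4x - 80 vanishes at x = -4, 5.
R''(x) = 8x - 4. R''(-4) = -36 < 0 ⇒ local maximum; R''(5) = 36 > 0 ⇒ local minimum.
Thus R has its local minimum at x = 5, with value -850/3.

-850/3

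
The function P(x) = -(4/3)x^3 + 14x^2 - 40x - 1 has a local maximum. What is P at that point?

P'(x) = -4x^2 + 28x - 40. Setting P'(x) = 0 gives x ∈ {2, 5}.
Second-derivative test with P''(x) = -8x + 28: P''(2) = 12 > 0 ⇒ local minimum; P''(5) = -12 < 0 ⇒ local maximum.
Thus P has its local maximum at x = 5, with value -53/3.

-53/3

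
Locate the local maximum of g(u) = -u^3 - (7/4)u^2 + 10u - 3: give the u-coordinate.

g'(u) = -3u^2 - (7/2)u + 10 = 0 at u = -5/2, 4/3.
Since g''(u) = -6u - 7/2, we get g''(-5/2) = 23/2 > 0 ⇒ local minimum; g''(4/3) = -23/2 < 0 ⇒ local maximum.
The local maximum is g(4/3) = 131/27.

4/3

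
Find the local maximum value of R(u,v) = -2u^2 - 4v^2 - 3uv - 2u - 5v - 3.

-33/23

∂R/∂u = -4u - 3v - 2 = 0 and ∂R/∂v = -3u - 8v - 5 = 0, so (u, v) = (-1/23, -14/23).
The Hessian has R_{uu} = -4, R_{vv} = -8, R_{uv} = -3, giving D = 23 > 0 with R_{uu} < 0, so the point is a local maximum.
R(-1/23, -14/23) = -33/23.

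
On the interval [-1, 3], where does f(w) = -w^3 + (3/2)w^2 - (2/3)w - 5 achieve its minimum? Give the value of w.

The derivative is -3w^2 + 3w - 2/3, which vanishes at w = 1/3 and w = 2/3.
Evaluating at the critical points and endpoints: f(-1) = -11/6, f(1/3) = -275/54, f(2/3) = -137/27, f(3) = -41/2.
Hence the absolute minimum is -41/2 at w = 3.

3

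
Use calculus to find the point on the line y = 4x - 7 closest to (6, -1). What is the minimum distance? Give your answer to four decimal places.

4.3656

Minimize D(x)^2 = (x - 6)^2 + (4x - 6)^2.
d/dx[D^2] = 2(x - 6) + 2·4·(4x - 6) = 0 ⇒ x = 30/17.
Then y = 1/17 and the distance is √(324/17) ≈ 4.3656.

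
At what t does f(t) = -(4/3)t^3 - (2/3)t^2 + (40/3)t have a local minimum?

-2

f'(t) = -4t^2 - (4/3)t + 40/3. Setting f'(t) = 0 gives t ∈ {-2, 5/3}.
Second-derivative test with f''(t) = -8t - 4/3: f''(-2) = 44/3 > 0 ⇒ local minimum; f''(5/3) = -44/3 < 0 ⇒ local maximum.
So the local minimum value is f(-2) = -56/3.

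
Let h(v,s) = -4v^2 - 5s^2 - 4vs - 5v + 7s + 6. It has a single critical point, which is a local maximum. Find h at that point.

845/64

∂h/∂v = -8v - 4s - 5 = 0 and ∂h/∂s = -4v - 10s + 7 = 0, so (v, s) = (-39/32, 19/16).
The Hessian has h_{vv} = -8, h_{ss} = -10, h_{vs} = -4, giving D = 64 > 0 with h_{vv} < 0, so the point is a local maximum.
h(-39/32, 19/16) = 845/64.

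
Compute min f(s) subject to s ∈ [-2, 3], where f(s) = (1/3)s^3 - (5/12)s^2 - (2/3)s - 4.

-7

Differentiating, f'(s) = s^2 - (5/6)s - 2/3; which vanishes at s = -1/2 and s = 4/3.
Candidates: f(-2) = -7,  f(-1/2) = -61/16,  f(4/3) = -392/81,  f(3) = -3/4.
The minimum over the interval is -7, attained at s = -2.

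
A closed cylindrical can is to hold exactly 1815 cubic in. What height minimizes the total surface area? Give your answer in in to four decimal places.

13.2209

With radius r and height h, πr²h = 1815 so h = 1815/(πr²), and S(r) = 2πr² + 2πrh = 2πr² + 2·1815/r.
S'(r) = 4πr − 2·1815/r² = 0 ⇒ r³ = 1815/(2π), so r ≈ 6.6105 and h = 2r ≈ 13.2209.
S''(r) = 4π + 4·1815/r³ > 0, so this is the minimum; S ≈ 823.6935.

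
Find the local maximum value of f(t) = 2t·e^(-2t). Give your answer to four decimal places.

0.3679

f'(t) = 2·e^(-2t) + (2t)·(-2)·e^(-2t) = (-4t + 2)·e^(-2t). Since e^(-2t) > 0, the only critical point is t = 1/2.
f''(1/2) has the same sign as -4 < 0, so this is a local maximum.
f(1/2) = (1)·e^(-1) ≈ 0.3679.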